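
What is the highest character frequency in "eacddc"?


Input: eacddc
Character counts:
  'a': 1
  'c': 2
  'd': 2
  'e': 1
Maximum frequency: 2

2


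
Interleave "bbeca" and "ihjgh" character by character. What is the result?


Interleaving "bbeca" and "ihjgh":
  Position 0: 'b' from first, 'i' from second => "bi"
  Position 1: 'b' from first, 'h' from second => "bh"
  Position 2: 'e' from first, 'j' from second => "ej"
  Position 3: 'c' from first, 'g' from second => "cg"
  Position 4: 'a' from first, 'h' from second => "ah"
Result: bibhejcgah

bibhejcgah


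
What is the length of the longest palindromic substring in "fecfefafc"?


Input: "fecfefafc"
Checking substrings for palindromes:
  [3:6] "fef" (len 3) => palindrome
  [5:8] "faf" (len 3) => palindrome
Longest palindromic substring: "fef" with length 3

3


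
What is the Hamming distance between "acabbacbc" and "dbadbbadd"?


Comparing "acabbacbc" and "dbadbbadd" position by position:
  Position 0: 'a' vs 'd' => differ
  Position 1: 'c' vs 'b' => differ
  Position 2: 'a' vs 'a' => same
  Position 3: 'b' vs 'd' => differ
  Position 4: 'b' vs 'b' => same
  Position 5: 'a' vs 'b' => differ
  Position 6: 'c' vs 'a' => differ
  Position 7: 'b' vs 'd' => differ
  Position 8: 'c' vs 'd' => differ
Total differences (Hamming distance): 7

7


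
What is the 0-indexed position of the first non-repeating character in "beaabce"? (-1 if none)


Input: beaabce
Character frequencies:
  'a': 2
  'b': 2
  'c': 1
  'e': 2
Scanning left to right for freq == 1:
  Position 0 ('b'): freq=2, skip
  Position 1 ('e'): freq=2, skip
  Position 2 ('a'): freq=2, skip
  Position 3 ('a'): freq=2, skip
  Position 4 ('b'): freq=2, skip
  Position 5 ('c'): unique! => answer = 5

5


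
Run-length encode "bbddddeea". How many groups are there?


Input: bbddddeea
Scanning for consecutive runs:
  Group 1: 'b' x 2 (positions 0-1)
  Group 2: 'd' x 4 (positions 2-5)
  Group 3: 'e' x 2 (positions 6-7)
  Group 4: 'a' x 1 (positions 8-8)
Total groups: 4

4


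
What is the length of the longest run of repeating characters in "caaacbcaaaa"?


Input: "caaacbcaaaa"
Scanning for longest run:
  Position 1 ('a'): new char, reset run to 1
  Position 2 ('a'): continues run of 'a', length=2
  Position 3 ('a'): continues run of 'a', length=3
  Position 4 ('c'): new char, reset run to 1
  Position 5 ('b'): new char, reset run to 1
  Position 6 ('c'): new char, reset run to 1
  Position 7 ('a'): new char, reset run to 1
  Position 8 ('a'): continues run of 'a', length=2
  Position 9 ('a'): continues run of 'a', length=3
  Position 10 ('a'): continues run of 'a', length=4
Longest run: 'a' with length 4

4


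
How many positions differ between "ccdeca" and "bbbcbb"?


Comparing "ccdeca" and "bbbcbb" position by position:
  Position 0: 'c' vs 'b' => DIFFER
  Position 1: 'c' vs 'b' => DIFFER
  Position 2: 'd' vs 'b' => DIFFER
  Position 3: 'e' vs 'c' => DIFFER
  Position 4: 'c' vs 'b' => DIFFER
  Position 5: 'a' vs 'b' => DIFFER
Positions that differ: 6

6


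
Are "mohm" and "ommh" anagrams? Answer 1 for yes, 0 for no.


Strings: "mohm", "ommh"
Sorted first:  hmmo
Sorted second: hmmo
Sorted forms match => anagrams

1


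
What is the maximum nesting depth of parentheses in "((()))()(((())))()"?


Input: "((()))()(((())))()"
Tracking depth:
  Position 0 '(': depth becomes 1
  Position 1 '(': depth becomes 2
  Position 2 '(': depth becomes 3
  Position 3 ')': depth becomes 2
  Position 4 ')': depth becomes 1
  Position 5 ')': depth becomes 0
  Position 6 '(': depth becomes 1
  Position 7 ')': depth becomes 0
  Position 8 '(': depth becomes 1
  Position 9 '(': depth becomes 2
  Position 10 '(': depth becomes 3
  Position 11 '(': depth becomes 4
  Position 12 ')': depth becomes 3
  Position 13 ')': depth becomes 2
  Position 14 ')': depth becomes 1
  Position 15 ')': depth becomes 0
  Position 16 '(': depth becomes 1
  Position 17 ')': depth becomes 0
Maximum depth reached: 4

4


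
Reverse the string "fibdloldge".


Input: fibdloldge
Reading characters right to left:
  Position 9: 'e'
  Position 8: 'g'
  Position 7: 'd'
  Position 6: 'l'
  Position 5: 'o'
  Position 4: 'l'
  Position 3: 'd'
  Position 2: 'b'
  Position 1: 'i'
  Position 0: 'f'
Reversed: egdloldbif

egdloldbif


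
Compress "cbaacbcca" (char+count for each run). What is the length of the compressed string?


Input: cbaacbcca
Runs:
  'c' x 1 => "c1"
  'b' x 1 => "b1"
  'a' x 2 => "a2"
  'c' x 1 => "c1"
  'b' x 1 => "b1"
  'c' x 2 => "c2"
  'a' x 1 => "a1"
Compressed: "c1b1a2c1b1c2a1"
Compressed length: 14

14


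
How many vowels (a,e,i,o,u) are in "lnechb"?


Input: lnechb
Checking each character:
  'l' at position 0: consonant
  'n' at position 1: consonant
  'e' at position 2: vowel (running total: 1)
  'c' at position 3: consonant
  'h' at position 4: consonant
  'b' at position 5: consonant
Total vowels: 1

1


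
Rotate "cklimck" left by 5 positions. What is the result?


Input: "cklimck", rotate left by 5
First 5 characters: "cklim"
Remaining characters: "ck"
Concatenate remaining + first: "ck" + "cklim" = "ckcklim"

ckcklim


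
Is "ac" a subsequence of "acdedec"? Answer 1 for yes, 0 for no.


Check if "ac" is a subsequence of "acdedec"
Greedy scan:
  Position 0 ('a'): matches sub[0] = 'a'
  Position 1 ('c'): matches sub[1] = 'c'
  Position 2 ('d'): no match needed
  Position 3 ('e'): no match needed
  Position 4 ('d'): no match needed
  Position 5 ('e'): no match needed
  Position 6 ('c'): no match needed
All 2 characters matched => is a subsequence

1


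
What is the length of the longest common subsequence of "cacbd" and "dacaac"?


LCS of "cacbd" and "dacaac"
DP table:
           d    a    c    a    a    c
      0    0    0    0    0    0    0
  c   0    0    0    1    1    1    1
  a   0    0    1    1    2    2    2
  c   0    0    1    2    2    2    3
  b   0    0    1    2    2    2    3
  d   0    1    1    2    2    2    3
LCS length = dp[5][6] = 3

3


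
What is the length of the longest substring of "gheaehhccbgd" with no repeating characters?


Input: "gheaehhccbgd"
Sliding window (track last position of each char):
  Position 0 ('g'): window [0,0] length 1 -- new best
  Position 1 ('h'): window [0,1] length 2 -- new best
  Position 2 ('e'): window [0,2] length 3 -- new best
  Position 3 ('a'): window [0,3] length 4 -- new best
  Position 4 ('e'): repeat (last at 2), move window start to 3
  Position 4 ('e'): window [3,4] length 2
  Position 5 ('h'): window [3,5] length 3
  Position 6 ('h'): repeat (last at 5), move window start to 6
  Position 6 ('h'): window [6,6] length 1
  Position 7 ('c'): window [6,7] length 2
  Position 8 ('c'): repeat (last at 7), move window start to 8
  Position 8 ('c'): window [8,8] length 1
  Position 9 ('b'): window [8,9] length 2
  Position 10 ('g'): window [8,10] length 3
  Position 11 ('d'): window [8,11] length 4
Longest substring with no repeats: "ghea" with length 4

4


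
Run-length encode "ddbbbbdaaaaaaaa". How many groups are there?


Input: ddbbbbdaaaaaaaa
Scanning for consecutive runs:
  Group 1: 'd' x 2 (positions 0-1)
  Group 2: 'b' x 4 (positions 2-5)
  Group 3: 'd' x 1 (positions 6-6)
  Group 4: 'a' x 8 (positions 7-14)
Total groups: 4

4


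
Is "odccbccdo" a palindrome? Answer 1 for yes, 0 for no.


Input: odccbccdo
Reversed: odccbccdo
  Compare pos 0 ('o') with pos 8 ('o'): match
  Compare pos 1 ('d') with pos 7 ('d'): match
  Compare pos 2 ('c') with pos 6 ('c'): match
  Compare pos 3 ('c') with pos 5 ('c'): match
Result: palindrome

1


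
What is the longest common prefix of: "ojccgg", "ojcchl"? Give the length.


Words: ojccgg, ojcchl
  Position 0: all 'o' => match
  Position 1: all 'j' => match
  Position 2: all 'c' => match
  Position 3: all 'c' => match
  Position 4: ('g', 'h') => mismatch, stop
LCP = "ojcc" (length 4)

4


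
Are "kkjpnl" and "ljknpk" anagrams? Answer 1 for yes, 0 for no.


Strings: "kkjpnl", "ljknpk"
Sorted first:  jkklnp
Sorted second: jkklnp
Sorted forms match => anagrams

1


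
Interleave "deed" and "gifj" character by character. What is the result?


Interleaving "deed" and "gifj":
  Position 0: 'd' from first, 'g' from second => "dg"
  Position 1: 'e' from first, 'i' from second => "ei"
  Position 2: 'e' from first, 'f' from second => "ef"
  Position 3: 'd' from first, 'j' from second => "dj"
Result: dgeiefdj

dgeiefdj


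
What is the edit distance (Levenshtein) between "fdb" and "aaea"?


Computing edit distance: "fdb" -> "aaea"
DP table:
           a    a    e    a
      0    1    2    3    4
  f   1    1    2    3    4
  d   2    2    2    3    4
  b   3    3    3    3    4
Edit distance = dp[3][4] = 4

4


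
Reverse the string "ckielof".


Input: ckielof
Reading characters right to left:
  Position 6: 'f'
  Position 5: 'o'
  Position 4: 'l'
  Position 3: 'e'
  Position 2: 'i'
  Position 1: 'k'
  Position 0: 'c'
Reversed: foleikc

foleikc


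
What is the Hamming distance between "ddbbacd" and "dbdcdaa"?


Comparing "ddbbacd" and "dbdcdaa" position by position:
  Position 0: 'd' vs 'd' => same
  Position 1: 'd' vs 'b' => differ
  Position 2: 'b' vs 'd' => differ
  Position 3: 'b' vs 'c' => differ
  Position 4: 'a' vs 'd' => differ
  Position 5: 'c' vs 'a' => differ
  Position 6: 'd' vs 'a' => differ
Total differences (Hamming distance): 6

6


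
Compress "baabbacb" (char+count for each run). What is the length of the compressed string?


Input: baabbacb
Runs:
  'b' x 1 => "b1"
  'a' x 2 => "a2"
  'b' x 2 => "b2"
  'a' x 1 => "a1"
  'c' x 1 => "c1"
  'b' x 1 => "b1"
Compressed: "b1a2b2a1c1b1"
Compressed length: 12

12


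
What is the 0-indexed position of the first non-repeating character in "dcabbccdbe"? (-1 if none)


Input: dcabbccdbe
Character frequencies:
  'a': 1
  'b': 3
  'c': 3
  'd': 2
  'e': 1
Scanning left to right for freq == 1:
  Position 0 ('d'): freq=2, skip
  Position 1 ('c'): freq=3, skip
  Position 2 ('a'): unique! => answer = 2

2


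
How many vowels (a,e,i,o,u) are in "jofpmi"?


Input: jofpmi
Checking each character:
  'j' at position 0: consonant
  'o' at position 1: vowel (running total: 1)
  'f' at position 2: consonant
  'p' at position 3: consonant
  'm' at position 4: consonant
  'i' at position 5: vowel (running total: 2)
Total vowels: 2

2


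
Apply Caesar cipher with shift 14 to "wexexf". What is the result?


Caesar cipher: shift "wexexf" by 14
  'w' (pos 22) + 14 = pos 10 = 'k'
  'e' (pos 4) + 14 = pos 18 = 's'
  'x' (pos 23) + 14 = pos 11 = 'l'
  'e' (pos 4) + 14 = pos 18 = 's'
  'x' (pos 23) + 14 = pos 11 = 'l'
  'f' (pos 5) + 14 = pos 19 = 't'
Result: kslslt

kslslt


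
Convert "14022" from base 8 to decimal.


Input: "14022" in base 8
Positional expansion:
  Digit '1' (value 1) x 8^4 = 4096
  Digit '4' (value 4) x 8^3 = 2048
  Digit '0' (value 0) x 8^2 = 0
  Digit '2' (value 2) x 8^1 = 16
  Digit '2' (value 2) x 8^0 = 2
Sum = 6162

6162


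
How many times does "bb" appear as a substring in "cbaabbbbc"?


Searching for "bb" in "cbaabbbbc"
Scanning each position:
  Position 0: "cb" => no
  Position 1: "ba" => no
  Position 2: "aa" => no
  Position 3: "ab" => no
  Position 4: "bb" => MATCH
  Position 5: "bb" => MATCH
  Position 6: "bb" => MATCH
  Position 7: "bc" => no
Total occurrences: 3

3


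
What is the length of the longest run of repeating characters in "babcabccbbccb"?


Input: "babcabccbbccb"
Scanning for longest run:
  Position 1 ('a'): new char, reset run to 1
  Position 2 ('b'): new char, reset run to 1
  Position 3 ('c'): new char, reset run to 1
  Position 4 ('a'): new char, reset run to 1
  Position 5 ('b'): new char, reset run to 1
  Position 6 ('c'): new char, reset run to 1
  Position 7 ('c'): continues run of 'c', length=2
  Position 8 ('b'): new char, reset run to 1
  Position 9 ('b'): continues run of 'b', length=2
  Position 10 ('c'): new char, reset run to 1
  Position 11 ('c'): continues run of 'c', length=2
  Position 12 ('b'): new char, reset run to 1
Longest run: 'c' with length 2

2


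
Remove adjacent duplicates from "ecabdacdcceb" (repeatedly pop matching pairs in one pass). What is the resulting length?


Input: ecabdacdcceb
Stack-based adjacent duplicate removal:
  Read 'e': push. Stack: e
  Read 'c': push. Stack: ec
  Read 'a': push. Stack: eca
  Read 'b': push. Stack: ecab
  Read 'd': push. Stack: ecabd
  Read 'a': push. Stack: ecabda
  Read 'c': push. Stack: ecabdac
  Read 'd': push. Stack: ecabdacd
  Read 'c': push. Stack: ecabdacdc
  Read 'c': matches stack top 'c' => pop. Stack: ecabdacd
  Read 'e': push. Stack: ecabdacde
  Read 'b': push. Stack: ecabdacdeb
Final stack: "ecabdacdeb" (length 10)

10


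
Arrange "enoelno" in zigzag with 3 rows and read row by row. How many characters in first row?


Zigzag "enoelno" into 3 rows:
Placing characters:
  'e' => row 0
  'n' => row 1
  'o' => row 2
  'e' => row 1
  'l' => row 0
  'n' => row 1
  'o' => row 2
Rows:
  Row 0: "el"
  Row 1: "nen"
  Row 2: "oo"
First row length: 2

2


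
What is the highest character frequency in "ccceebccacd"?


Input: ccceebccacd
Character counts:
  'a': 1
  'b': 1
  'c': 6
  'd': 1
  'e': 2
Maximum frequency: 6

6


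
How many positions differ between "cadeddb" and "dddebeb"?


Comparing "cadeddb" and "dddebeb" position by position:
  Position 0: 'c' vs 'd' => DIFFER
  Position 1: 'a' vs 'd' => DIFFER
  Position 2: 'd' vs 'd' => same
  Position 3: 'e' vs 'e' => same
  Position 4: 'd' vs 'b' => DIFFER
  Position 5: 'd' vs 'e' => DIFFER
  Position 6: 'b' vs 'b' => same
Positions that differ: 4

4


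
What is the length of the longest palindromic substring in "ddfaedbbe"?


Input: "ddfaedbbe"
Checking substrings for palindromes:
  [0:2] "dd" (len 2) => palindrome
  [6:8] "bb" (len 2) => palindrome
Longest palindromic substring: "dd" with length 2

2


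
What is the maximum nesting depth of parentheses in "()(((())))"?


Input: "()(((())))"
Tracking depth:
  Position 0 '(': depth becomes 1
  Position 1 ')': depth becomes 0
  Position 2 '(': depth becomes 1
  Position 3 '(': depth becomes 2
  Position 4 '(': depth becomes 3
  Position 5 '(': depth becomes 4
  Position 6 ')': depth becomes 3
  Position 7 ')': depth becomes 2
  Position 8 ')': depth becomes 1
  Position 9 ')': depth becomes 0
Maximum depth reached: 4

4


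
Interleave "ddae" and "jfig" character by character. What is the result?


Interleaving "ddae" and "jfig":
  Position 0: 'd' from first, 'j' from second => "dj"
  Position 1: 'd' from first, 'f' from second => "df"
  Position 2: 'a' from first, 'i' from second => "ai"
  Position 3: 'e' from first, 'g' from second => "eg"
Result: djdfaieg

djdfaieg


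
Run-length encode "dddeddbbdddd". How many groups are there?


Input: dddeddbbdddd
Scanning for consecutive runs:
  Group 1: 'd' x 3 (positions 0-2)
  Group 2: 'e' x 1 (positions 3-3)
  Group 3: 'd' x 2 (positions 4-5)
  Group 4: 'b' x 2 (positions 6-7)
  Group 5: 'd' x 4 (positions 8-11)
Total groups: 5

5


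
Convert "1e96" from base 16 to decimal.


Input: "1e96" in base 16
Positional expansion:
  Digit '1' (value 1) x 16^3 = 4096
  Digit 'e' (value 14) x 16^2 = 3584
  Digit '9' (value 9) x 16^1 = 144
  Digit '6' (value 6) x 16^0 = 6
Sum = 7830

7830


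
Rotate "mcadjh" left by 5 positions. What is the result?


Input: "mcadjh", rotate left by 5
First 5 characters: "mcadj"
Remaining characters: "h"
Concatenate remaining + first: "h" + "mcadj" = "hmcadj"

hmcadj


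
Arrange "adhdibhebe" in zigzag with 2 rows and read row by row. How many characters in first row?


Zigzag "adhdibhebe" into 2 rows:
Placing characters:
  'a' => row 0
  'd' => row 1
  'h' => row 0
  'd' => row 1
  'i' => row 0
  'b' => row 1
  'h' => row 0
  'e' => row 1
  'b' => row 0
  'e' => row 1
Rows:
  Row 0: "ahihb"
  Row 1: "ddbee"
First row length: 5

5


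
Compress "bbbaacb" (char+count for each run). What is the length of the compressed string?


Input: bbbaacb
Runs:
  'b' x 3 => "b3"
  'a' x 2 => "a2"
  'c' x 1 => "c1"
  'b' x 1 => "b1"
Compressed: "b3a2c1b1"
Compressed length: 8

8


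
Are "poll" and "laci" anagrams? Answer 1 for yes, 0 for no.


Strings: "poll", "laci"
Sorted first:  llop
Sorted second: acil
Differ at position 0: 'l' vs 'a' => not anagrams

0


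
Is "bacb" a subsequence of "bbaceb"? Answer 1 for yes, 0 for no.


Check if "bacb" is a subsequence of "bbaceb"
Greedy scan:
  Position 0 ('b'): matches sub[0] = 'b'
  Position 1 ('b'): no match needed
  Position 2 ('a'): matches sub[1] = 'a'
  Position 3 ('c'): matches sub[2] = 'c'
  Position 4 ('e'): no match needed
  Position 5 ('b'): matches sub[3] = 'b'
All 4 characters matched => is a subsequence

1


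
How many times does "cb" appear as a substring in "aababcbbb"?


Searching for "cb" in "aababcbbb"
Scanning each position:
  Position 0: "aa" => no
  Position 1: "ab" => no
  Position 2: "ba" => no
  Position 3: "ab" => no
  Position 4: "bc" => no
  Position 5: "cb" => MATCH
  Position 6: "bb" => no
  Position 7: "bb" => no
Total occurrences: 1

1


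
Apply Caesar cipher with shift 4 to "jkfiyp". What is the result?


Caesar cipher: shift "jkfiyp" by 4
  'j' (pos 9) + 4 = pos 13 = 'n'
  'k' (pos 10) + 4 = pos 14 = 'o'
  'f' (pos 5) + 4 = pos 9 = 'j'
  'i' (pos 8) + 4 = pos 12 = 'm'
  'y' (pos 24) + 4 = pos 2 = 'c'
  'p' (pos 15) + 4 = pos 19 = 't'
Result: nojmct

nojmct


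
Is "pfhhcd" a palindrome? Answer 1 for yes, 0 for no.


Input: pfhhcd
Reversed: dchhfp
  Compare pos 0 ('p') with pos 5 ('d'): MISMATCH
  Compare pos 1 ('f') with pos 4 ('c'): MISMATCH
  Compare pos 2 ('h') with pos 3 ('h'): match
Result: not a palindrome

0


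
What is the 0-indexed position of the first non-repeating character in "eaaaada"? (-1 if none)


Input: eaaaada
Character frequencies:
  'a': 5
  'd': 1
  'e': 1
Scanning left to right for freq == 1:
  Position 0 ('e'): unique! => answer = 0

0


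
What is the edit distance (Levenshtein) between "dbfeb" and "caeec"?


Computing edit distance: "dbfeb" -> "caeec"
DP table:
           c    a    e    e    c
      0    1    2    3    4    5
  d   1    1    2    3    4    5
  b   2    2    2    3    4    5
  f   3    3    3    3    4    5
  e   4    4    4    3    3    4
  b   5    5    5    4    4    4
Edit distance = dp[5][5] = 4

4


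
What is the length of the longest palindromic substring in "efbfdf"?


Input: "efbfdf"
Checking substrings for palindromes:
  [1:4] "fbf" (len 3) => palindrome
  [3:6] "fdf" (len 3) => palindrome
Longest palindromic substring: "fbf" with length 3

3


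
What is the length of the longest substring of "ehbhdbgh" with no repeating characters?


Input: "ehbhdbgh"
Sliding window (track last position of each char):
  Position 0 ('e'): window [0,0] length 1 -- new best
  Position 1 ('h'): window [0,1] length 2 -- new best
  Position 2 ('b'): window [0,2] length 3 -- new best
  Position 3 ('h'): repeat (last at 1), move window start to 2
  Position 3 ('h'): window [2,3] length 2
  Position 4 ('d'): window [2,4] length 3
  Position 5 ('b'): repeat (last at 2), move window start to 3
  Position 5 ('b'): window [3,5] length 3
  Position 6 ('g'): window [3,6] length 4 -- new best
  Position 7 ('h'): repeat (last at 3), move window start to 4
  Position 7 ('h'): window [4,7] length 4
Longest substring with no repeats: "hdbg" with length 4

4


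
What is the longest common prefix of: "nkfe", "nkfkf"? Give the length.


Words: nkfe, nkfkf
  Position 0: all 'n' => match
  Position 1: all 'k' => match
  Position 2: all 'f' => match
  Position 3: ('e', 'k') => mismatch, stop
LCP = "nkf" (length 3)

3


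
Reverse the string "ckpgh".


Input: ckpgh
Reading characters right to left:
  Position 4: 'h'
  Position 3: 'g'
  Position 2: 'p'
  Position 1: 'k'
  Position 0: 'c'
Reversed: hgpkc

hgpkc


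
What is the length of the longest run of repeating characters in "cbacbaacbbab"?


Input: "cbacbaacbbab"
Scanning for longest run:
  Position 1 ('b'): new char, reset run to 1
  Position 2 ('a'): new char, reset run to 1
  Position 3 ('c'): new char, reset run to 1
  Position 4 ('b'): new char, reset run to 1
  Position 5 ('a'): new char, reset run to 1
  Position 6 ('a'): continues run of 'a', length=2
  Position 7 ('c'): new char, reset run to 1
  Position 8 ('b'): new char, reset run to 1
  Position 9 ('b'): continues run of 'b', length=2
  Position 10 ('a'): new char, reset run to 1
  Position 11 ('b'): new char, reset run to 1
Longest run: 'a' with length 2

2


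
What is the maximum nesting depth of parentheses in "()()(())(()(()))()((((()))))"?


Input: "()()(())(()(()))()((((()))))"
Tracking depth:
  Position 0 '(': depth becomes 1
  Position 1 ')': depth becomes 0
  Position 2 '(': depth becomes 1
  Position 3 ')': depth becomes 0
  Position 4 '(': depth becomes 1
  Position 5 '(': depth becomes 2
  Position 6 ')': depth becomes 1
  Position 7 ')': depth becomes 0
  Position 8 '(': depth becomes 1
  Position 9 '(': depth becomes 2
  Position 10 ')': depth becomes 1
  Position 11 '(': depth becomes 2
  Position 12 '(': depth becomes 3
  Position 13 ')': depth becomes 2
  Position 14 ')': depth becomes 1
  Position 15 ')': depth becomes 0
  Position 16 '(': depth becomes 1
  Position 17 ')': depth becomes 0
  Position 18 '(': depth becomes 1
  Position 19 '(': depth becomes 2
  Position 20 '(': depth becomes 3
  Position 21 '(': depth becomes 4
  Position 22 '(': depth becomes 5
  Position 23 ')': depth becomes 4
  Position 24 ')': depth becomes 3
  Position 25 ')': depth becomes 2
  Position 26 ')': depth becomes 1
  Position 27 ')': depth becomes 0
Maximum depth reached: 5

5


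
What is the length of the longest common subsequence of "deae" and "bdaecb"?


LCS of "deae" and "bdaecb"
DP table:
           b    d    a    e    c    b
      0    0    0    0    0    0    0
  d   0    0    1    1    1    1    1
  e   0    0    1    1    2    2    2
  a   0    0    1    2    2    2    2
  e   0    0    1    2    3    3    3
LCS length = dp[4][6] = 3

3


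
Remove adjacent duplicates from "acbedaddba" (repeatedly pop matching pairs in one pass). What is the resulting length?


Input: acbedaddba
Stack-based adjacent duplicate removal:
  Read 'a': push. Stack: a
  Read 'c': push. Stack: ac
  Read 'b': push. Stack: acb
  Read 'e': push. Stack: acbe
  Read 'd': push. Stack: acbed
  Read 'a': push. Stack: acbeda
  Read 'd': push. Stack: acbedad
  Read 'd': matches stack top 'd' => pop. Stack: acbeda
  Read 'b': push. Stack: acbedab
  Read 'a': push. Stack: acbedaba
Final stack: "acbedaba" (length 8)

8


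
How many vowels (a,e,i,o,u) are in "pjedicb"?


Input: pjedicb
Checking each character:
  'p' at position 0: consonant
  'j' at position 1: consonant
  'e' at position 2: vowel (running total: 1)
  'd' at position 3: consonant
  'i' at position 4: vowel (running total: 2)
  'c' at position 5: consonant
  'b' at position 6: consonant
Total vowels: 2

2


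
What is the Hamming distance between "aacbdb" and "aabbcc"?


Comparing "aacbdb" and "aabbcc" position by position:
  Position 0: 'a' vs 'a' => same
  Position 1: 'a' vs 'a' => same
  Position 2: 'c' vs 'b' => differ
  Position 3: 'b' vs 'b' => same
  Position 4: 'd' vs 'c' => differ
  Position 5: 'b' vs 'c' => differ
Total differences (Hamming distance): 3

3


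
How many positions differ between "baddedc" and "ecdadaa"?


Comparing "baddedc" and "ecdadaa" position by position:
  Position 0: 'b' vs 'e' => DIFFER
  Position 1: 'a' vs 'c' => DIFFER
  Position 2: 'd' vs 'd' => same
  Position 3: 'd' vs 'a' => DIFFER
  Position 4: 'e' vs 'd' => DIFFER
  Position 5: 'd' vs 'a' => DIFFER
  Position 6: 'c' vs 'a' => DIFFER
Positions that differ: 6

6


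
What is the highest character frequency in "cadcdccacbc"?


Input: cadcdccacbc
Character counts:
  'a': 2
  'b': 1
  'c': 6
  'd': 2
Maximum frequency: 6

6


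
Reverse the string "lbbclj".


Input: lbbclj
Reading characters right to left:
  Position 5: 'j'
  Position 4: 'l'
  Position 3: 'c'
  Position 2: 'b'
  Position 1: 'b'
  Position 0: 'l'
Reversed: jlcbbl

jlcbbl


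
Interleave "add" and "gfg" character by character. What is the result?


Interleaving "add" and "gfg":
  Position 0: 'a' from first, 'g' from second => "ag"
  Position 1: 'd' from first, 'f' from second => "df"
  Position 2: 'd' from first, 'g' from second => "dg"
Result: agdfdg

agdfdg


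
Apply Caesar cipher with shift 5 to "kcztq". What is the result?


Caesar cipher: shift "kcztq" by 5
  'k' (pos 10) + 5 = pos 15 = 'p'
  'c' (pos 2) + 5 = pos 7 = 'h'
  'z' (pos 25) + 5 = pos 4 = 'e'
  't' (pos 19) + 5 = pos 24 = 'y'
  'q' (pos 16) + 5 = pos 21 = 'v'
Result: pheyv

pheyv


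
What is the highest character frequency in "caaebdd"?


Input: caaebdd
Character counts:
  'a': 2
  'b': 1
  'c': 1
  'd': 2
  'e': 1
Maximum frequency: 2

2


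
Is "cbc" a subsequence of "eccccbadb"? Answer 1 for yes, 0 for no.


Check if "cbc" is a subsequence of "eccccbadb"
Greedy scan:
  Position 0 ('e'): no match needed
  Position 1 ('c'): matches sub[0] = 'c'
  Position 2 ('c'): no match needed
  Position 3 ('c'): no match needed
  Position 4 ('c'): no match needed
  Position 5 ('b'): matches sub[1] = 'b'
  Position 6 ('a'): no match needed
  Position 7 ('d'): no match needed
  Position 8 ('b'): no match needed
Only matched 2/3 characters => not a subsequence

0


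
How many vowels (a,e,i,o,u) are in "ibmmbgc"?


Input: ibmmbgc
Checking each character:
  'i' at position 0: vowel (running total: 1)
  'b' at position 1: consonant
  'm' at position 2: consonant
  'm' at position 3: consonant
  'b' at position 4: consonant
  'g' at position 5: consonant
  'c' at position 6: consonant
Total vowels: 1

1


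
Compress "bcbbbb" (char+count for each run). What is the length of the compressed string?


Input: bcbbbb
Runs:
  'b' x 1 => "b1"
  'c' x 1 => "c1"
  'b' x 4 => "b4"
Compressed: "b1c1b4"
Compressed length: 6

6


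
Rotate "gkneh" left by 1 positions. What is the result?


Input: "gkneh", rotate left by 1
First 1 characters: "g"
Remaining characters: "kneh"
Concatenate remaining + first: "kneh" + "g" = "knehg"

knehg


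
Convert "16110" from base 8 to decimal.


Input: "16110" in base 8
Positional expansion:
  Digit '1' (value 1) x 8^4 = 4096
  Digit '6' (value 6) x 8^3 = 3072
  Digit '1' (value 1) x 8^2 = 64
  Digit '1' (value 1) x 8^1 = 8
  Digit '0' (value 0) x 8^0 = 0
Sum = 7240

7240


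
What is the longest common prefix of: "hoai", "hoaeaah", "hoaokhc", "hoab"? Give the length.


Words: hoai, hoaeaah, hoaokhc, hoab
  Position 0: all 'h' => match
  Position 1: all 'o' => match
  Position 2: all 'a' => match
  Position 3: ('i', 'e', 'o', 'b') => mismatch, stop
LCP = "hoa" (length 3)

3


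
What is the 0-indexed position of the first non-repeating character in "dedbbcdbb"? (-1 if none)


Input: dedbbcdbb
Character frequencies:
  'b': 4
  'c': 1
  'd': 3
  'e': 1
Scanning left to right for freq == 1:
  Position 0 ('d'): freq=3, skip
  Position 1 ('e'): unique! => answer = 1

1


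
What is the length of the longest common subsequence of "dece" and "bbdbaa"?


LCS of "dece" and "bbdbaa"
DP table:
           b    b    d    b    a    a
      0    0    0    0    0    0    0
  d   0    0    0    1    1    1    1
  e   0    0    0    1    1    1    1
  c   0    0    0    1    1    1    1
  e   0    0    0    1    1    1    1
LCS length = dp[4][6] = 1

1


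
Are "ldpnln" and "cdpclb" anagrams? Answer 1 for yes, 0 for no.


Strings: "ldpnln", "cdpclb"
Sorted first:  dllnnp
Sorted second: bccdlp
Differ at position 0: 'd' vs 'b' => not anagrams

0


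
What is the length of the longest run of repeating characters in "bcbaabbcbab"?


Input: "bcbaabbcbab"
Scanning for longest run:
  Position 1 ('c'): new char, reset run to 1
  Position 2 ('b'): new char, reset run to 1
  Position 3 ('a'): new char, reset run to 1
  Position 4 ('a'): continues run of 'a', length=2
  Position 5 ('b'): new char, reset run to 1
  Position 6 ('b'): continues run of 'b', length=2
  Position 7 ('c'): new char, reset run to 1
  Position 8 ('b'): new char, reset run to 1
  Position 9 ('a'): new char, reset run to 1
  Position 10 ('b'): new char, reset run to 1
Longest run: 'a' with length 2

2


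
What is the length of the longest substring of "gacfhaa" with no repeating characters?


Input: "gacfhaa"
Sliding window (track last position of each char):
  Position 0 ('g'): window [0,0] length 1 -- new best
  Position 1 ('a'): window [0,1] length 2 -- new best
  Position 2 ('c'): window [0,2] length 3 -- new best
  Position 3 ('f'): window [0,3] length 4 -- new best
  Position 4 ('h'): window [0,4] length 5 -- new best
  Position 5 ('a'): repeat (last at 1), move window start to 2
  Position 5 ('a'): window [2,5] length 4
  Position 6 ('a'): repeat (last at 5), move window start to 6
  Position 6 ('a'): window [6,6] length 1
Longest substring with no repeats: "gacfh" with length 5

5


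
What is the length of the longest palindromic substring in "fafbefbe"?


Input: "fafbefbe"
Checking substrings for palindromes:
  [0:3] "faf" (len 3) => palindrome
Longest palindromic substring: "faf" with length 3

3


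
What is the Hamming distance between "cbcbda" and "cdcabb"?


Comparing "cbcbda" and "cdcabb" position by position:
  Position 0: 'c' vs 'c' => same
  Position 1: 'b' vs 'd' => differ
  Position 2: 'c' vs 'c' => same
  Position 3: 'b' vs 'a' => differ
  Position 4: 'd' vs 'b' => differ
  Position 5: 'a' vs 'b' => differ
Total differences (Hamming distance): 4

4


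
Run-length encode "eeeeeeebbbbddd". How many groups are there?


Input: eeeeeeebbbbddd
Scanning for consecutive runs:
  Group 1: 'e' x 7 (positions 0-6)
  Group 2: 'b' x 4 (positions 7-10)
  Group 3: 'd' x 3 (positions 11-13)
Total groups: 3

3


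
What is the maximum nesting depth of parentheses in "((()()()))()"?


Input: "((()()()))()"
Tracking depth:
  Position 0 '(': depth becomes 1
  Position 1 '(': depth becomes 2
  Position 2 '(': depth becomes 3
  Position 3 ')': depth becomes 2
  Position 4 '(': depth becomes 3
  Position 5 ')': depth becomes 2
  Position 6 '(': depth becomes 3
  Position 7 ')': depth becomes 2
  Position 8 ')': depth becomes 1
  Position 9 ')': depth becomes 0
  Position 10 '(': depth becomes 1
  Position 11 ')': depth becomes 0
Maximum depth reached: 3

3


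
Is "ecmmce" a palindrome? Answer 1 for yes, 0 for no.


Input: ecmmce
Reversed: ecmmce
  Compare pos 0 ('e') with pos 5 ('e'): match
  Compare pos 1 ('c') with pos 4 ('c'): match
  Compare pos 2 ('m') with pos 3 ('m'): match
Result: palindrome

1


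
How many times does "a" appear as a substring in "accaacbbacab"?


Searching for "a" in "accaacbbacab"
Scanning each position:
  Position 0: "a" => MATCH
  Position 1: "c" => no
  Position 2: "c" => no
  Position 3: "a" => MATCH
  Position 4: "a" => MATCH
  Position 5: "c" => no
  Position 6: "b" => no
  Position 7: "b" => no
  Position 8: "a" => MATCH
  Position 9: "c" => no
  Position 10: "a" => MATCH
  Position 11: "b" => no
Total occurrences: 5

5


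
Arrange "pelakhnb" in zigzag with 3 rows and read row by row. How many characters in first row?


Zigzag "pelakhnb" into 3 rows:
Placing characters:
  'p' => row 0
  'e' => row 1
  'l' => row 2
  'a' => row 1
  'k' => row 0
  'h' => row 1
  'n' => row 2
  'b' => row 1
Rows:
  Row 0: "pk"
  Row 1: "eahb"
  Row 2: "ln"
First row length: 2

2


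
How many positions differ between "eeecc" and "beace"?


Comparing "eeecc" and "beace" position by position:
  Position 0: 'e' vs 'b' => DIFFER
  Position 1: 'e' vs 'e' => same
  Position 2: 'e' vs 'a' => DIFFER
  Position 3: 'c' vs 'c' => same
  Position 4: 'c' vs 'e' => DIFFER
Positions that differ: 3

3


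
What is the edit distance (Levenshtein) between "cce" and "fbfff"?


Computing edit distance: "cce" -> "fbfff"
DP table:
           f    b    f    f    f
      0    1    2    3    4    5
  c   1    1    2    3    4    5
  c   2    2    2    3    4    5
  e   3    3    3    3    4    5
Edit distance = dp[3][5] = 5

5


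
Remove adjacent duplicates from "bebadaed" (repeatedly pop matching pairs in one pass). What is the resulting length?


Input: bebadaed
Stack-based adjacent duplicate removal:
  Read 'b': push. Stack: b
  Read 'e': push. Stack: be
  Read 'b': push. Stack: beb
  Read 'a': push. Stack: beba
  Read 'd': push. Stack: bebad
  Read 'a': push. Stack: bebada
  Read 'e': push. Stack: bebadae
  Read 'd': push. Stack: bebadaed
Final stack: "bebadaed" (length 8)

8


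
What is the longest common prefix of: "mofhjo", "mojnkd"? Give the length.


Words: mofhjo, mojnkd
  Position 0: all 'm' => match
  Position 1: all 'o' => match
  Position 2: ('f', 'j') => mismatch, stop
LCP = "mo" (length 2)

2


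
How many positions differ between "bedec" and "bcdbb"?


Comparing "bedec" and "bcdbb" position by position:
  Position 0: 'b' vs 'b' => same
  Position 1: 'e' vs 'c' => DIFFER
  Position 2: 'd' vs 'd' => same
  Position 3: 'e' vs 'b' => DIFFER
  Position 4: 'c' vs 'b' => DIFFER
Positions that differ: 3

3


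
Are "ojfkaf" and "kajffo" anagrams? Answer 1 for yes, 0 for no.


Strings: "ojfkaf", "kajffo"
Sorted first:  affjko
Sorted second: affjko
Sorted forms match => anagrams

1


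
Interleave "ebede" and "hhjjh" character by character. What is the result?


Interleaving "ebede" and "hhjjh":
  Position 0: 'e' from first, 'h' from second => "eh"
  Position 1: 'b' from first, 'h' from second => "bh"
  Position 2: 'e' from first, 'j' from second => "ej"
  Position 3: 'd' from first, 'j' from second => "dj"
  Position 4: 'e' from first, 'h' from second => "eh"
Result: ehbhejdjeh

ehbhejdjeh


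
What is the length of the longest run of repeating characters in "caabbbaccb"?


Input: "caabbbaccb"
Scanning for longest run:
  Position 1 ('a'): new char, reset run to 1
  Position 2 ('a'): continues run of 'a', length=2
  Position 3 ('b'): new char, reset run to 1
  Position 4 ('b'): continues run of 'b', length=2
  Position 5 ('b'): continues run of 'b', length=3
  Position 6 ('a'): new char, reset run to 1
  Position 7 ('c'): new char, reset run to 1
  Position 8 ('c'): continues run of 'c', length=2
  Position 9 ('b'): new char, reset run to 1
Longest run: 'b' with length 3

3


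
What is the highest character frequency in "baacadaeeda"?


Input: baacadaeeda
Character counts:
  'a': 5
  'b': 1
  'c': 1
  'd': 2
  'e': 2
Maximum frequency: 5

5


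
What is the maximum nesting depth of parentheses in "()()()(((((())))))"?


Input: "()()()(((((())))))"
Tracking depth:
  Position 0 '(': depth becomes 1
  Position 1 ')': depth becomes 0
  Position 2 '(': depth becomes 1
  Position 3 ')': depth becomes 0
  Position 4 '(': depth becomes 1
  Position 5 ')': depth becomes 0
  Position 6 '(': depth becomes 1
  Position 7 '(': depth becomes 2
  Position 8 '(': depth becomes 3
  Position 9 '(': depth becomes 4
  Position 10 '(': depth becomes 5
  Position 11 '(': depth becomes 6
  Position 12 ')': depth becomes 5
  Position 13 ')': depth becomes 4
  Position 14 ')': depth becomes 3
  Position 15 ')': depth becomes 2
  Position 16 ')': depth becomes 1
  Position 17 ')': depth becomes 0
Maximum depth reached: 6

6


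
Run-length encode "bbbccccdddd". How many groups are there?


Input: bbbccccdddd
Scanning for consecutive runs:
  Group 1: 'b' x 3 (positions 0-2)
  Group 2: 'c' x 4 (positions 3-6)
  Group 3: 'd' x 4 (positions 7-10)
Total groups: 3

3


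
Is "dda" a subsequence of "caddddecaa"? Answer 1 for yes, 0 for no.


Check if "dda" is a subsequence of "caddddecaa"
Greedy scan:
  Position 0 ('c'): no match needed
  Position 1 ('a'): no match needed
  Position 2 ('d'): matches sub[0] = 'd'
  Position 3 ('d'): matches sub[1] = 'd'
  Position 4 ('d'): no match needed
  Position 5 ('d'): no match needed
  Position 6 ('e'): no match needed
  Position 7 ('c'): no match needed
  Position 8 ('a'): matches sub[2] = 'a'
  Position 9 ('a'): no match needed
All 3 characters matched => is a subsequence

1


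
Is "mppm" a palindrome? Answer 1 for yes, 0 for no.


Input: mppm
Reversed: mppm
  Compare pos 0 ('m') with pos 3 ('m'): match
  Compare pos 1 ('p') with pos 2 ('p'): match
Result: palindrome

1


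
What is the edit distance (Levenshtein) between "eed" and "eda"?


Computing edit distance: "eed" -> "eda"
DP table:
           e    d    a
      0    1    2    3
  e   1    0    1    2
  e   2    1    1    2
  d   3    2    1    2
Edit distance = dp[3][3] = 2

2


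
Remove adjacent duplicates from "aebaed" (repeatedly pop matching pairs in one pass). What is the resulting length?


Input: aebaed
Stack-based adjacent duplicate removal:
  Read 'a': push. Stack: a
  Read 'e': push. Stack: ae
  Read 'b': push. Stack: aeb
  Read 'a': push. Stack: aeba
  Read 'e': push. Stack: aebae
  Read 'd': push. Stack: aebaed
Final stack: "aebaed" (length 6)

6


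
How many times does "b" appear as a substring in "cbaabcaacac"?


Searching for "b" in "cbaabcaacac"
Scanning each position:
  Position 0: "c" => no
  Position 1: "b" => MATCH
  Position 2: "a" => no
  Position 3: "a" => no
  Position 4: "b" => MATCH
  Position 5: "c" => no
  Position 6: "a" => no
  Position 7: "a" => no
  Position 8: "c" => no
  Position 9: "a" => no
  Position 10: "c" => no
Total occurrences: 2

2


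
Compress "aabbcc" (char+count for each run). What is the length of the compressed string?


Input: aabbcc
Runs:
  'a' x 2 => "a2"
  'b' x 2 => "b2"
  'c' x 2 => "c2"
Compressed: "a2b2c2"
Compressed length: 6

6


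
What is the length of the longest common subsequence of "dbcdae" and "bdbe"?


LCS of "dbcdae" and "bdbe"
DP table:
           b    d    b    e
      0    0    0    0    0
  d   0    0    1    1    1
  b   0    1    1    2    2
  c   0    1    1    2    2
  d   0    1    2    2    2
  a   0    1    2    2    2
  e   0    1    2    2    3
LCS length = dp[6][4] = 3

3


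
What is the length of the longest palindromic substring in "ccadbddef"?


Input: "ccadbddef"
Checking substrings for palindromes:
  [3:6] "dbd" (len 3) => palindrome
  [0:2] "cc" (len 2) => palindrome
  [5:7] "dd" (len 2) => palindrome
Longest palindromic substring: "dbd" with length 3

3


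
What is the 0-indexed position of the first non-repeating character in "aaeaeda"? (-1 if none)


Input: aaeaeda
Character frequencies:
  'a': 4
  'd': 1
  'e': 2
Scanning left to right for freq == 1:
  Position 0 ('a'): freq=4, skip
  Position 1 ('a'): freq=4, skip
  Position 2 ('e'): freq=2, skip
  Position 3 ('a'): freq=4, skip
  Position 4 ('e'): freq=2, skip
  Position 5 ('d'): unique! => answer = 5

5


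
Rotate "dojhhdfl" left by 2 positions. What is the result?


Input: "dojhhdfl", rotate left by 2
First 2 characters: "do"
Remaining characters: "jhhdfl"
Concatenate remaining + first: "jhhdfl" + "do" = "jhhdfldo"

jhhdfldo


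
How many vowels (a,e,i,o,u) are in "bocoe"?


Input: bocoe
Checking each character:
  'b' at position 0: consonant
  'o' at position 1: vowel (running total: 1)
  'c' at position 2: consonant
  'o' at position 3: vowel (running total: 2)
  'e' at position 4: vowel (running total: 3)
Total vowels: 3

3


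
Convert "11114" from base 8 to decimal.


Input: "11114" in base 8
Positional expansion:
  Digit '1' (value 1) x 8^4 = 4096
  Digit '1' (value 1) x 8^3 = 512
  Digit '1' (value 1) x 8^2 = 64
  Digit '1' (value 1) x 8^1 = 8
  Digit '4' (value 4) x 8^0 = 4
Sum = 4684

4684


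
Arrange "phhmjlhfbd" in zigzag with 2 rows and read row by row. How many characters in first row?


Zigzag "phhmjlhfbd" into 2 rows:
Placing characters:
  'p' => row 0
  'h' => row 1
  'h' => row 0
  'm' => row 1
  'j' => row 0
  'l' => row 1
  'h' => row 0
  'f' => row 1
  'b' => row 0
  'd' => row 1
Rows:
  Row 0: "phjhb"
  Row 1: "hmlfd"
First row length: 5

5
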